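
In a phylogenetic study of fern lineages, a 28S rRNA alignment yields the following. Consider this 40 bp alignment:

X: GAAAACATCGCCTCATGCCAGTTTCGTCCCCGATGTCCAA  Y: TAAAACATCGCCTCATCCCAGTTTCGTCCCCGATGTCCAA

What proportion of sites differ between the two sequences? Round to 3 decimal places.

0.050

The sequences differ at 2 of 40 positions (sites 1, 17).
p = 2/40 = 0.050.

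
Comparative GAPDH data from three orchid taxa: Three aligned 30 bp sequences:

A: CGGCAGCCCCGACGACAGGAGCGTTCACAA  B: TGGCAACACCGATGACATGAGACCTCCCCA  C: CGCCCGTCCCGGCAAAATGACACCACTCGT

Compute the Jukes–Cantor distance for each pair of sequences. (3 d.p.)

d(A,B) = 0.441, d(A,C) = 0.824, d(B,C) = 0.824

A–B: 10/30 sites differ → p ≈ 0.333333, d = −0.75 ln(1 − 0.444444) = 0.440839 ≈ 0.441.
A–C: 15/30 sites differ → p = 0.5, d = −0.75 ln(1 − 0.666667) = 0.823960 ≈ 0.824.
B–C: 15/30 sites differ → p = 0.5, d = −0.75 ln(1 − 0.666667) = 0.823960 ≈ 0.824.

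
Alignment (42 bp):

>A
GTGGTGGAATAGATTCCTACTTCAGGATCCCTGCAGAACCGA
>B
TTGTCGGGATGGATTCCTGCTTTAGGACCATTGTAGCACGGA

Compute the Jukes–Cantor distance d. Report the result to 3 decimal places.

The sequences differ at 13 of 42 sites, so p = 13/42 ≈ 0.309524.
d = −(3/4) ln(1 − 4p/3) = −0.75 ln(1 − 0.412699) = −0.75 ln(0.587301)
  = −0.75 × (-0.532218) = 0.399164 substitutions/site.

0.399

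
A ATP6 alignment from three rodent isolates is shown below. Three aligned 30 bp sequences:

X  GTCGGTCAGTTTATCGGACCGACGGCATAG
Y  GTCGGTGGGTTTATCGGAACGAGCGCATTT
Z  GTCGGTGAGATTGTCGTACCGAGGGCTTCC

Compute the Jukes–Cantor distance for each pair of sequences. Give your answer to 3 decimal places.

d(X,Y) = 0.280, d(X,Z) = 0.330, d(Y,Z) = 0.383

X–Y: 7/30 sites differ → p ≈ 0.233333, d = −0.75 ln(1 − 0.311111) = 0.279506 ≈ 0.280.
X–Z: 8/30 sites differ → p ≈ 0.266667, d = −0.75 ln(1 − 0.355556) = 0.329526 ≈ 0.330.
Y–Z: 9/30 sites differ → p = 0.3, d = −0.75 ln(1 − 0.4) = 0.383119 ≈ 0.383.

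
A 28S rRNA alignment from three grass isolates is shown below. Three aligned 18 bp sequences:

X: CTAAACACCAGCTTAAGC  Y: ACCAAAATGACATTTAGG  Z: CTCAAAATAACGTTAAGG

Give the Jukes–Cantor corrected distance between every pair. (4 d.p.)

X–Y: 10/18 sites differ → p ≈ 0.555556, d = −0.75 ln(1 − 0.740741) = 1.012446 ≈ 1.0124.
X–Z: 7/18 sites differ → p ≈ 0.388889, d = −0.75 ln(1 − 0.518519) = 0.548166 ≈ 0.5482.
Y–Z: 5/18 sites differ → p ≈ 0.277778, d = −0.75 ln(1 − 0.370371) = 0.346968 ≈ 0.3470.

d(X,Y) = 1.0124, d(X,Z) = 0.5482, d(Y,Z) = 0.3470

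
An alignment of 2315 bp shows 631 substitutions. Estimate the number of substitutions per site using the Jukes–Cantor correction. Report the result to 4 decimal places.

p = 631/2315 ≈ 0.27257.
d = −(3/4) ln(1 − 4p/3) = −0.75 ln(1 − 0.363427) = −0.75 ln(0.636573)
  = −0.75 × (-0.451656) = 0.338742 substitutions/site.

0.3387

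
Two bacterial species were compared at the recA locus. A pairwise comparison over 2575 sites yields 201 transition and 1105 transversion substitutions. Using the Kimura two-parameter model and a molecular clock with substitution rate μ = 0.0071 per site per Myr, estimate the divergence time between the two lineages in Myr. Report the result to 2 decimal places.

65.38

P = 201/2575 ≈ 0.078058 and Q = 1105/2575 ≈ 0.429126.
Under the Kimura two-parameter model, d = −½ ln(1 − 2P − Q) − ¼ ln(1 − 2Q).
1 − 2P − Q = 0.414758, giving −½ ln(0.414758) = 0.440030.
1 − 2Q = 0.141748, giving −¼ ln(0.141748) = 0.488426.
d = 0.440030 + 0.488426 = 0.928456.
Under a molecular clock d = 2μt, so t = d/(2μ) = 0.928456 / (2 × 0.0071) = 65.38 Myr.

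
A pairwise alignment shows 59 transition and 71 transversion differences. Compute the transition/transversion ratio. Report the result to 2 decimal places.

R = 59/71 = 0.830985… ≈ 0.83 (to 2 d.p.).

0.83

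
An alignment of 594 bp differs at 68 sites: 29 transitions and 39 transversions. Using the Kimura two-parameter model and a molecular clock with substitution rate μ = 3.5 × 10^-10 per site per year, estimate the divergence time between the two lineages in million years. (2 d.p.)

177.63

P = 29/594 ≈ 0.048822 and Q = 39/594 ≈ 0.065657.
Under the Kimura two-parameter model, d = −½ ln(1 − 2P − Q) − ¼ ln(1 − 2Q).
1 − 2P − Q = 0.836699, giving −½ ln(0.836699) = 0.089145.
1 − 2Q = 0.868686, giving −¼ ln(0.868686) = 0.035193.
d = 0.089145 + 0.035193 = 0.124338.
Under a molecular clock d = 2μt, so t = d/(2μ) = 0.124338 / (2 × 3.5 × 10^-10) = 177.63 million years.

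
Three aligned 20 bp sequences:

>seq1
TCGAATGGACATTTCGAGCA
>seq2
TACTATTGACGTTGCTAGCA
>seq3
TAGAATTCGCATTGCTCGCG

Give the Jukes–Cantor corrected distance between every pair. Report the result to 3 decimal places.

d(seq1,seq2) = 0.471, d(seq1,seq3) = 0.572, d(seq2,seq3) = 0.471

seq1–seq2: 7/20 sites differ → p = 0.35, d = −0.75 ln(1 − 0.466667) = 0.471457 ≈ 0.471.
seq1–seq3: 8/20 sites differ → p = 0.4, d = −0.75 ln(1 − 0.533333) = 0.571605 ≈ 0.572.
seq2–seq3: 7/20 sites differ → p = 0.35, d = −0.75 ln(1 − 0.466667) = 0.471457 ≈ 0.471.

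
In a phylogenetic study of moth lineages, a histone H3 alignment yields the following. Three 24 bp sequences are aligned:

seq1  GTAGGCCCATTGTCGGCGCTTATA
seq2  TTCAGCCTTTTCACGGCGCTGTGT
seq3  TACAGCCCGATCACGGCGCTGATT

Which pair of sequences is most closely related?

seq2 and seq3

seq1–seq2: 11/24 differ, p = 0.458, d = 0.708.
seq1–seq3: 10/24 differ, p = 0.417, d = 0.608.
seq2–seq3: 6/24 differ, p = 0.250, d = 0.304.
The smallest distance is between seq2 and seq3.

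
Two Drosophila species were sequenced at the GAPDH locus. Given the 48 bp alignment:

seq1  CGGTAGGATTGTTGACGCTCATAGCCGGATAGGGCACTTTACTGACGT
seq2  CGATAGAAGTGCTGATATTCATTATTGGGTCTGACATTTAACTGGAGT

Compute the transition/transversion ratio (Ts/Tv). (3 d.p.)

Transitions are A↔G and C↔T; transversions are all other mismatches.
Transitions: 13. Transversions: 6.
R = 13/6 = 2.166666… ≈ 2.167 (to 3 d.p.).

2.167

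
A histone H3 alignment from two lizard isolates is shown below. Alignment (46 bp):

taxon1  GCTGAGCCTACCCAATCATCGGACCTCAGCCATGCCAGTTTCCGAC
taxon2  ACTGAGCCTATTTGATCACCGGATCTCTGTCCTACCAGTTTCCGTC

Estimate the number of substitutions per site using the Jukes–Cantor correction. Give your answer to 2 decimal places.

0.32

The sequences differ at 12 of 46 sites, so p = 12/46 ≈ 0.26087.
d = −(3/4) ln(1 − 4p/3) = −0.75 ln(1 − 0.347827) = −0.75 ln(0.652173)
  = −0.75 × (-0.427445) = 0.320584 substitutions/site.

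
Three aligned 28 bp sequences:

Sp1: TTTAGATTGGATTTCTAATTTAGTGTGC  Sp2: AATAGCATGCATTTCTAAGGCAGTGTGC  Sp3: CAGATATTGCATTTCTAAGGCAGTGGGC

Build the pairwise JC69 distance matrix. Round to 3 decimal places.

Sp1–Sp2: 8/28 sites differ → p ≈ 0.285714, d = −0.75 ln(1 − 0.380952) = 0.359679 ≈ 0.360.
Sp1–Sp3: 9/28 sites differ → p ≈ 0.321429, d = −0.75 ln(1 − 0.428572) = 0.419713 ≈ 0.420.
Sp2–Sp3: 6/28 sites differ → p ≈ 0.214286, d = −0.75 ln(1 − 0.285715) = 0.252355 ≈ 0.252.

d(Sp1,Sp2) = 0.360, d(Sp1,Sp3) = 0.420, d(Sp2,Sp3) = 0.252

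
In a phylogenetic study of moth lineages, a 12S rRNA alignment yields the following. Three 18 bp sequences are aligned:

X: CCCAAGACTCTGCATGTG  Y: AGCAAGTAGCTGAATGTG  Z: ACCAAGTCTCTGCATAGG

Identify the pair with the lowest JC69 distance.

X–Y: 6/18 differ, p = 0.333, d = 0.441.
X–Z: 4/18 differ, p = 0.222, d = 0.264.
Y–Z: 6/18 differ, p = 0.333, d = 0.441.
The smallest distance is between X and Z.

X and Z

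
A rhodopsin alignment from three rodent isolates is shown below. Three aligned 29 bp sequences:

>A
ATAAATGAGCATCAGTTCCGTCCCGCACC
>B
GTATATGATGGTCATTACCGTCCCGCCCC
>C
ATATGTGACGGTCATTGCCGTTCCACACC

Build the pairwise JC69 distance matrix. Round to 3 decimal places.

A–B: 8/29 sites differ → p ≈ 0.275862, d = −0.75 ln(1 − 0.367816) = 0.343931 ≈ 0.344.
A–C: 9/29 sites differ → p ≈ 0.310345, d = −0.75 ln(1 − 0.413793) = 0.400562 ≈ 0.401.
B–C: 7/29 sites differ → p ≈ 0.241379, d = −0.75 ln(1 − 0.321839) = 0.291278 ≈ 0.291.

d(A,B) = 0.344, d(A,C) = 0.401, d(B,C) = 0.291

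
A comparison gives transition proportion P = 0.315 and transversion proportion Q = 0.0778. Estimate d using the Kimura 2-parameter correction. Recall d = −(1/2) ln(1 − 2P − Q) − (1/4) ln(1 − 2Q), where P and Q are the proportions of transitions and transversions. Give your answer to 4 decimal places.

Under the Kimura two-parameter model, d = −½ ln(1 − 2P − Q) − ¼ ln(1 − 2Q).
1 − 2P − Q = 0.2922, giving −½ ln(0.2922) = 0.615158.
1 − 2Q = 0.8444, giving −¼ ln(0.8444) = 0.042282.
d = 0.615158 + 0.042282 = 0.657440.

0.6574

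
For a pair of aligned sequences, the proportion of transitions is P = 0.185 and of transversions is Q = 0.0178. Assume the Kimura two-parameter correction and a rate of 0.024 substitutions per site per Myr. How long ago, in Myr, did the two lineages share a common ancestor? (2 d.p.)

Under the Kimura two-parameter model, d = −½ ln(1 − 2P − Q) − ¼ ln(1 − 2Q).
1 − 2P − Q = 0.6122, giving −½ ln(0.6122) = 0.245348.
1 − 2Q = 0.9644, giving −¼ ln(0.9644) = 0.009062.
d = 0.245348 + 0.009062 = 0.254410.
Under a molecular clock d = 2μt, so t = d/(2μ) = 0.254410 / (2 × 0.024) = 5.30 Myr.

5.30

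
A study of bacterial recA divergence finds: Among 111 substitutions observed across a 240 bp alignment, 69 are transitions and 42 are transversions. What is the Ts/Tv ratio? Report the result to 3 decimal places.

1.643

R = 69/42 = 1.642857… ≈ 1.643 (to 3 d.p.).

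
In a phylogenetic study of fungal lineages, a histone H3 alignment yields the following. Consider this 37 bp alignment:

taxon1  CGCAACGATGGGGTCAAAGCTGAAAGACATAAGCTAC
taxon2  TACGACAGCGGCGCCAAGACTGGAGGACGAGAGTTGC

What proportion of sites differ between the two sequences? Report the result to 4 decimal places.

0.4595

The sequences differ at 17 of 37 positions.
p = 17/37 = 0.459459… ≈ 0.4595 (to 4 d.p.).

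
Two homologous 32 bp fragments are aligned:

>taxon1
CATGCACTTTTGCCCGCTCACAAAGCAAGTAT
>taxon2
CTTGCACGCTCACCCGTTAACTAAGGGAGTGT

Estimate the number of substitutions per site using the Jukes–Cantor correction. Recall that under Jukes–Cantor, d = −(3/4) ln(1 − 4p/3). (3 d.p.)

0.460

The sequences differ at 11 of 32 sites, so p = 11/32 = 0.34375.
d = −(3/4) ln(1 − 4p/3) = −0.75 ln(1 − 0.458333) = −0.75 ln(0.541667)
  = −0.75 × (-0.613104) = 0.459828 substitutions/site.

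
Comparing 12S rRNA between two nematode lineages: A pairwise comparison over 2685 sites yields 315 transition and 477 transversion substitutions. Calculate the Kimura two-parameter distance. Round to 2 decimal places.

P = 315/2685 ≈ 0.117318 and Q = 477/2685 ≈ 0.177654.
Under the Kimura two-parameter model, d = −½ ln(1 − 2P − Q) − ¼ ln(1 − 2Q).
1 − 2P − Q = 0.58771, giving −½ ln(0.58771) = 0.265761.
1 − 2Q = 0.644692, giving −¼ ln(0.644692) = 0.109746.
d = 0.265761 + 0.109746 = 0.375507.

0.38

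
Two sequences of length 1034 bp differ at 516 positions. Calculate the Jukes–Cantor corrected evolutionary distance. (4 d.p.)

0.8211

p = 516/1034 ≈ 0.499033.
d = −(3/4) ln(1 − 4p/3) = −0.75 ln(1 − 0.665377) = −0.75 ln(0.334623)
  = −0.75 × (-1.094751) = 0.821063 substitutions/site.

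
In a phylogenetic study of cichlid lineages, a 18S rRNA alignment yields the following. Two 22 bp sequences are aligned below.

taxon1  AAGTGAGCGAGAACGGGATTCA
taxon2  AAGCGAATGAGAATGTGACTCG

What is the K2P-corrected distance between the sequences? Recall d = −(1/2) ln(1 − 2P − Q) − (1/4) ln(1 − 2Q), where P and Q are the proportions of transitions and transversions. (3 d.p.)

Of 22 sites, 6 differences are transitions and 1 are transversions, so P = 6/22 ≈ 0.272727 and Q = 1/22 ≈ 0.045455.
Under the Kimura two-parameter model, d = −½ ln(1 − 2P − Q) − ¼ ln(1 − 2Q).
1 − 2P − Q = 0.409091, giving −½ ln(0.409091) = 0.446909.
1 − 2Q = 0.90909, giving −¼ ln(0.90909) = 0.023828.
d = 0.446909 + 0.023828 = 0.470737.

0.471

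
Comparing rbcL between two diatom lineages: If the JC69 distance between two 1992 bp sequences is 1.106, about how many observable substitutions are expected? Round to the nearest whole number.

1152

Invert JC69: p = (3/4)(1 − e^(−4d/3)) = 0.75 × (1 − e^(-1.474667)) = 0.75 × (1 − 0.228855) = 0.578359.
Expected differing sites = pL ≈ 0.578359 × 1992 = 1152.091128 ≈ 1152.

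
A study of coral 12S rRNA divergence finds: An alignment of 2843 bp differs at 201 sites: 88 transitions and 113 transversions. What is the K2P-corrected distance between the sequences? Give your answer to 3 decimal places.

0.074

P = 88/2843 ≈ 0.030953 and Q = 113/2843 ≈ 0.039747.
Under the Kimura two-parameter model, d = −½ ln(1 − 2P − Q) − ¼ ln(1 − 2Q).
1 − 2P − Q = 0.898347, giving −½ ln(0.898347) = 0.053599.
1 − 2Q = 0.920506, giving −¼ ln(0.920506) = 0.020708.
d = 0.053599 + 0.020708 = 0.074307.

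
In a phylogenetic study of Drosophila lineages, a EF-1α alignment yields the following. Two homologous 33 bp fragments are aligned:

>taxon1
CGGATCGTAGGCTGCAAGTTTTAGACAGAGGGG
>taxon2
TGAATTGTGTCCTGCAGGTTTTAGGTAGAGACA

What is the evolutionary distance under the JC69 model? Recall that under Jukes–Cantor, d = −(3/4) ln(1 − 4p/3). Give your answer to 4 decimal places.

The sequences differ at 12 of 33 sites, so p = 12/33 ≈ 0.363636.
d = −(3/4) ln(1 − 4p/3) = −0.75 ln(1 − 0.484848) = −0.75 ln(0.515152)
  = −0.75 × (-0.663293) = 0.497470 substitutions/site.

0.4975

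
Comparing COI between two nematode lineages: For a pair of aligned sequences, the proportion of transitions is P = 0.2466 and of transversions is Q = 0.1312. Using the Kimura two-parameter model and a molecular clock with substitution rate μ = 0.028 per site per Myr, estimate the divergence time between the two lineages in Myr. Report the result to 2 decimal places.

Under the Kimura two-parameter model, d = −½ ln(1 − 2P − Q) − ¼ ln(1 − 2Q).
1 − 2P − Q = 0.3756, giving −½ ln(0.3756) = 0.489615.
1 − 2Q = 0.7376, giving −¼ ln(0.7376) = 0.076088.
d = 0.489615 + 0.076088 = 0.565703.
Under a molecular clock d = 2μt, so t = d/(2μ) = 0.565703 / (2 × 0.028) = 10.10 Myr.

10.10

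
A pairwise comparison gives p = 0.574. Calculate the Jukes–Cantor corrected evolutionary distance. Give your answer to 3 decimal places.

1.087

d = −(3/4) ln(1 − 4p/3) = −0.75 ln(1 − 0.765333) = −0.75 ln(0.234667)
  = −0.75 × (-1.449588) = 1.087191 substitutions/site.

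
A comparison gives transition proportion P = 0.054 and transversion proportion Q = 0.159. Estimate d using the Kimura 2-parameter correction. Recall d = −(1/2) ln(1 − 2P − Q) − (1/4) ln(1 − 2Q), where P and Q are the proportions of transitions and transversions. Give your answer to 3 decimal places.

Under the Kimura two-parameter model, d = −½ ln(1 − 2P − Q) − ¼ ln(1 − 2Q).
1 − 2P − Q = 0.733, giving −½ ln(0.733) = 0.155305.
1 − 2Q = 0.682, giving −¼ ln(0.682) = 0.095681.
d = 0.155305 + 0.095681 = 0.250986.

0.251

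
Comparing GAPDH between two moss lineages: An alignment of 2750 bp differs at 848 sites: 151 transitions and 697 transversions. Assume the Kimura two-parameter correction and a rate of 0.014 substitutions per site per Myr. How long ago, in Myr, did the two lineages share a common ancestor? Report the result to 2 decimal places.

P = 151/2750 ≈ 0.054909 and Q = 697/2750 ≈ 0.253455.
Under the Kimura two-parameter model, d = −½ ln(1 − 2P − Q) − ¼ ln(1 − 2Q).
1 − 2P − Q = 0.636727, giving −½ ln(0.636727) = 0.225707.
1 − 2Q = 0.49309, giving −¼ ln(0.49309) = 0.176766.
d = 0.225707 + 0.176766 = 0.402473.
Under a molecular clock d = 2μt, so t = d/(2μ) = 0.402473 / (2 × 0.014) = 14.37 Myr.

14.37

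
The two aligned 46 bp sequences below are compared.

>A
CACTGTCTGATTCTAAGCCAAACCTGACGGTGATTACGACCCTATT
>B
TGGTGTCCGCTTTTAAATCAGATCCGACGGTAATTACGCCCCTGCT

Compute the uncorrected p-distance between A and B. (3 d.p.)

0.326

The sequences differ at 15 of 46 positions.
p = 15/46 = 0.326086… ≈ 0.326 (to 3 d.p.).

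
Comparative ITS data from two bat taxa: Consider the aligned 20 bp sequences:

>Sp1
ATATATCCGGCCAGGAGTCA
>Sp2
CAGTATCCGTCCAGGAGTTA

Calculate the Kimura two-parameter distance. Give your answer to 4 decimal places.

Of 20 sites, 2 differences are transitions and 3 are transversions, so P = 2/20 = 0.1 and Q = 3/20 = 0.15.
Under the Kimura two-parameter model, d = −½ ln(1 − 2P − Q) − ¼ ln(1 − 2Q).
1 − 2P − Q = 0.65, giving −½ ln(0.65) = 0.215391.
1 − 2Q = 0.7, giving −¼ ln(0.7) = 0.089169.
d = 0.215391 + 0.089169 = 0.304560.

0.3046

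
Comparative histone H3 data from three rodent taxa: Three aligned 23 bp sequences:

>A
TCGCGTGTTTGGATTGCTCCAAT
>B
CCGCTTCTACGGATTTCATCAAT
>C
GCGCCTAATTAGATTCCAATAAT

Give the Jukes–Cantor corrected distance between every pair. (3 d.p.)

A–B: 8/23 sites differ → p ≈ 0.347826, d = −0.75 ln(1 − 0.463768) = 0.467391 ≈ 0.467.
A–C: 9/23 sites differ → p ≈ 0.391304, d = −0.75 ln(1 − 0.521739) = 0.553199 ≈ 0.553.
B–C: 10/23 sites differ → p ≈ 0.434783, d = −0.75 ln(1 − 0.579711) = 0.650110 ≈ 0.650.

d(A,B) = 0.467, d(A,C) = 0.553, d(B,C) = 0.650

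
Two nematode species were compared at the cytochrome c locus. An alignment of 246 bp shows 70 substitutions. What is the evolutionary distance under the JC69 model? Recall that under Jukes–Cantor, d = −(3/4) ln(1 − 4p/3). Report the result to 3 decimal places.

p = 70/246 ≈ 0.284553.
d = −(3/4) ln(1 − 4p/3) = −0.75 ln(1 − 0.379404) = −0.75 ln(0.620596)
  = −0.75 × (-0.477075) = 0.357806 substitutions/site.

0.358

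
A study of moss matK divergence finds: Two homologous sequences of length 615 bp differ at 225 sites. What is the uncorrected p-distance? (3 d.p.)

0.366

p = 225/615 = 0.365853… ≈ 0.366 (to 3 d.p.).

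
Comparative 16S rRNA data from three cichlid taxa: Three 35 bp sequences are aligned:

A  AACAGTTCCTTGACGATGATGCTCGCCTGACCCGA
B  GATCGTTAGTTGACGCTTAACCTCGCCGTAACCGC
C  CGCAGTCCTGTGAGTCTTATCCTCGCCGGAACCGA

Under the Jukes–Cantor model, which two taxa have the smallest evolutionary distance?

A and C

A–B: 13/35 differ, p = 0.371, d = 0.513.
A–C: 12/35 differ, p = 0.343, d = 0.458.
B–C: 13/35 differ, p = 0.371, d = 0.513.
The smallest distance is between A and C.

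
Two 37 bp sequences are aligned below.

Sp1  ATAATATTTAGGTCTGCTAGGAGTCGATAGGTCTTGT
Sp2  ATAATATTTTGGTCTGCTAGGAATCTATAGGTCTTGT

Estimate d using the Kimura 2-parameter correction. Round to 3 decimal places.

Of 37 sites, 1 differences are transitions and 2 are transversions, so P = 1/37 ≈ 0.027027 and Q = 2/37 ≈ 0.054054.
Under the Kimura two-parameter model, d = −½ ln(1 − 2P − Q) − ¼ ln(1 − 2Q).
1 − 2P − Q = 0.891892, giving −½ ln(0.891892) = 0.057205.
1 − 2Q = 0.891892, giving −¼ ln(0.891892) = 0.028603.
d = 0.057205 + 0.028603 = 0.085808.

0.086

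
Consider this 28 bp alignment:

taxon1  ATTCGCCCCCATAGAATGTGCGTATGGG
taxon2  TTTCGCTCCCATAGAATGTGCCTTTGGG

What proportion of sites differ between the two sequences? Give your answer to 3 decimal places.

0.143

The sequences differ at 4 of 28 positions (sites 1, 7, 22, 24).
p = 4/28 = 0.142857… ≈ 0.143 (to 3 d.p.).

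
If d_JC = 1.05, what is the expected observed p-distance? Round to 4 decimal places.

0.5651

p = (3/4)(1 − e^(−4d/3)) = 0.75 × (1 − e^(-1.4)) = 0.75 × (1 − 0.246597) = 0.565052.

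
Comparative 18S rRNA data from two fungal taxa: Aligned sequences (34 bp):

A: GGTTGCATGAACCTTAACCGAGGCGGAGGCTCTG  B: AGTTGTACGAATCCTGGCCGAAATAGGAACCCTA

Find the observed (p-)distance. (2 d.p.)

0.47

The sequences differ at 16 of 34 positions.
p = 16/34 = 0.470588… ≈ 0.47 (to 2 d.p.).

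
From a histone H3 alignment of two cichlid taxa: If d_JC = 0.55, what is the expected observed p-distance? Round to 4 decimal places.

0.3898

p = (3/4)(1 − e^(−4d/3)) = 0.75 × (1 − e^(-0.733333)) = 0.75 × (1 − 0.480305) = 0.389771.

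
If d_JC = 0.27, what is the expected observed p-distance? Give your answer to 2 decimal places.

p = (3/4)(1 − e^(−4d/3)) = 0.75 × (1 − e^(-0.36)) = 0.75 × (1 − 0.697676) = 0.226743.

0.23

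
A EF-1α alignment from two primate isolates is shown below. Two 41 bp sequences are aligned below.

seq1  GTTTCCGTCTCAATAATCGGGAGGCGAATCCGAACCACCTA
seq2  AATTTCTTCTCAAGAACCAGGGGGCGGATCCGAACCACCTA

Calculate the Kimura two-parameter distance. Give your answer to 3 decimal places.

0.267

Of 41 sites, 6 differences are transitions and 3 are transversions, so P = 6/41 ≈ 0.146341 and Q = 3/41 ≈ 0.073171.
Under the Kimura two-parameter model, d = −½ ln(1 − 2P − Q) − ¼ ln(1 − 2Q).
1 − 2P − Q = 0.634147, giving −½ ln(0.634147) = 0.227737.
1 − 2Q = 0.853658, giving −¼ ln(0.853658) = 0.039556.
d = 0.227737 + 0.039556 = 0.267293.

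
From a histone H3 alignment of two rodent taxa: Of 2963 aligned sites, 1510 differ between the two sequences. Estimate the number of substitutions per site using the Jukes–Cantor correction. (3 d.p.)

0.853

p = 1510/2963 ≈ 0.509619.
d = −(3/4) ln(1 − 4p/3) = −0.75 ln(1 − 0.679492) = −0.75 ln(0.320508)
  = −0.75 × (-1.137848) = 0.853386 substitutions/site.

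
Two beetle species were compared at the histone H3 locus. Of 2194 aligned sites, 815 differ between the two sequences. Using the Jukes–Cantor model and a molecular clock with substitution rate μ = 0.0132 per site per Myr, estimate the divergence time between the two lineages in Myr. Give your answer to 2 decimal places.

p = 815/2194 ≈ 0.371468.
d = −(3/4) ln(1 − 4p/3) = −0.75 ln(1 − 0.495291) = −0.75 ln(0.504709)
  = −0.75 × (-0.683773) = 0.512830 substitutions/site.
Under a molecular clock d = 2μt, so t = d/(2μ) = 0.512830 / (2 × 0.0132) = 19.43 Myr.

19.43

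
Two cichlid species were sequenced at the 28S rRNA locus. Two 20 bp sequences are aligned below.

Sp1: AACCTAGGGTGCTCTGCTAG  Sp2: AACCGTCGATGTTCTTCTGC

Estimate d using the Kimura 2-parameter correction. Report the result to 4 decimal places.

0.5725

Of 20 sites, 3 differences are transitions and 5 are transversions, so P = 3/20 = 0.15 and Q = 5/20 = 0.25.
Under the Kimura two-parameter model, d = −½ ln(1 − 2P − Q) − ¼ ln(1 − 2Q).
1 − 2P − Q = 0.45, giving −½ ln(0.45) = 0.399254.
1 − 2Q = 0.5, giving −¼ ln(0.5) = 0.173287.
d = 0.399254 + 0.173287 = 0.572541.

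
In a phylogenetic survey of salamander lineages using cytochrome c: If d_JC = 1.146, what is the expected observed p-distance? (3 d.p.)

0.587

p = (3/4)(1 − e^(−4d/3)) = 0.75 × (1 − e^(-1.528)) = 0.75 × (1 − 0.216969) = 0.587273.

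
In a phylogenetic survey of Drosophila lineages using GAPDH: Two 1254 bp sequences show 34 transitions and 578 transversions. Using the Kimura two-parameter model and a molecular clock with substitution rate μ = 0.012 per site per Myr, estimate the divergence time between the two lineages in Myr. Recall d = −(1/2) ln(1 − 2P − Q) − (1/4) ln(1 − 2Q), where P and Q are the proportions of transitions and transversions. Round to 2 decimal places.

41.64

P = 34/1254 ≈ 0.027113 and Q = 578/1254 ≈ 0.460925.
Under the Kimura two-parameter model, d = −½ ln(1 − 2P − Q) − ¼ ln(1 − 2Q).
1 − 2P − Q = 0.484849, giving −½ ln(0.484849) = 0.361959.
1 − 2Q = 0.07815, giving −¼ ln(0.07815) = 0.637281.
d = 0.361959 + 0.637281 = 0.999240.
Under a molecular clock d = 2μt, so t = d/(2μ) = 0.999240 / (2 × 0.012) = 41.64 Myr.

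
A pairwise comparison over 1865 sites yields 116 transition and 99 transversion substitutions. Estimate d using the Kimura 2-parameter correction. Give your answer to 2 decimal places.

0.13

P = 116/1865 ≈ 0.062198 and Q = 99/1865 ≈ 0.053083.
Under the Kimura two-parameter model, d = −½ ln(1 − 2P − Q) − ¼ ln(1 − 2Q).
1 − 2P − Q = 0.822521, giving −½ ln(0.822521) = 0.097691.
1 − 2Q = 0.893834, giving −¼ ln(0.893834) = 0.028059.
d = 0.097691 + 0.028059 = 0.125750.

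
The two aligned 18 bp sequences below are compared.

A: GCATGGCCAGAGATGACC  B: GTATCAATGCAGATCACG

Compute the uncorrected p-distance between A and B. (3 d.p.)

The sequences differ at 9 of 18 positions (sites 2, 5, 6, 7, 8, 9, 10, 15, 18).
p = 9/18 = 0.500.

0.500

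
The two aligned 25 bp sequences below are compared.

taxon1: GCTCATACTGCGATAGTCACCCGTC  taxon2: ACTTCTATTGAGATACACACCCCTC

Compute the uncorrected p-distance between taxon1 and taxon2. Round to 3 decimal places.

The sequences differ at 8 of 25 positions (sites 1, 4, 5, 8, 11, 16, 17, 23).
p = 8/25 = 0.320.

0.320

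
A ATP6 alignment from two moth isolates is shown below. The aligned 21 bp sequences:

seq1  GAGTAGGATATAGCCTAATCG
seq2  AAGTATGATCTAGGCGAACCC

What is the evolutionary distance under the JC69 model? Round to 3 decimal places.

0.441

The sequences differ at 7 of 21 sites (1, 6, 10, 14, 16, 19, 21), so p = 7/21 ≈ 0.333333.
d = −(3/4) ln(1 − 4p/3) = −0.75 ln(1 − 0.444444) = −0.75 ln(0.555556)
  = −0.75 × (-0.587786) = 0.440840 substitutions/site.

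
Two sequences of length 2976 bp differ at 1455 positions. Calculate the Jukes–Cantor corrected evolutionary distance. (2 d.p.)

p = 1455/2976 ≈ 0.488911.
d = −(3/4) ln(1 − 4p/3) = −0.75 ln(1 − 0.651881) = −0.75 ln(0.348119)
  = −0.75 × (-1.055211) = 0.791408 substitutions/site.

0.79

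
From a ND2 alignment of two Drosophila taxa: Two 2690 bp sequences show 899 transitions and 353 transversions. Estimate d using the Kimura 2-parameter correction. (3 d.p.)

0.880

P = 899/2690 ≈ 0.334201 and Q = 353/2690 ≈ 0.131227.
Under the Kimura two-parameter model, d = −½ ln(1 − 2P − Q) − ¼ ln(1 − 2Q).
1 − 2P − Q = 0.200371, giving −½ ln(0.200371) = 0.803792.
1 − 2Q = 0.737546, giving −¼ ln(0.737546) = 0.076107.
d = 0.803792 + 0.076107 = 0.879899.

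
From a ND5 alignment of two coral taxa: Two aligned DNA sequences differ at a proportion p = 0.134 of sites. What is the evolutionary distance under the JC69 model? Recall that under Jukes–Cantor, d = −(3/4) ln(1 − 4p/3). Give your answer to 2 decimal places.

d = −(3/4) ln(1 − 4p/3) = −0.75 ln(1 − 0.178667) = −0.75 ln(0.821333)
  = −0.75 × (-0.196827) = 0.147620 substitutions/site.

0.15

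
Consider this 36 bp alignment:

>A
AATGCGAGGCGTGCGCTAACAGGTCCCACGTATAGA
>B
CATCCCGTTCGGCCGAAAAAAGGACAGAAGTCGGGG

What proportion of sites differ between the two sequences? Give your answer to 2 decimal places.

The sequences differ at 19 of 36 positions.
p = 19/36 = 0.527777… ≈ 0.53 (to 2 d.p.).

0.53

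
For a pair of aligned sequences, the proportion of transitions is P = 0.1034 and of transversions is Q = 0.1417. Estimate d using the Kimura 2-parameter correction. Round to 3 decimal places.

0.298

Under the Kimura two-parameter model, d = −½ ln(1 − 2P − Q) − ¼ ln(1 − 2Q).
1 − 2P − Q = 0.6515, giving −½ ln(0.6515) = 0.214239.
1 − 2Q = 0.7166, giving −¼ ln(0.7166) = 0.083309.
d = 0.214239 + 0.083309 = 0.297548.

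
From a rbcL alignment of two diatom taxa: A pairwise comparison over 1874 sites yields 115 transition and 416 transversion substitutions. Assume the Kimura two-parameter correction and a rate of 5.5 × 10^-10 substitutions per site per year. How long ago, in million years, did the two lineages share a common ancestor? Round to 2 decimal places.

325.52

P = 115/1874 ≈ 0.061366 and Q = 416/1874 ≈ 0.221985.
Under the Kimura two-parameter model, d = −½ ln(1 − 2P − Q) − ¼ ln(1 − 2Q).
1 − 2P − Q = 0.655283, giving −½ ln(0.655283) = 0.211344.
1 − 2Q = 0.55603, giving −¼ ln(0.55603) = 0.146733.
d = 0.211344 + 0.146733 = 0.358077.
Under a molecular clock d = 2μt, so t = d/(2μ) = 0.358077 / (2 × 5.5 × 10^-10) = 325.52 million years.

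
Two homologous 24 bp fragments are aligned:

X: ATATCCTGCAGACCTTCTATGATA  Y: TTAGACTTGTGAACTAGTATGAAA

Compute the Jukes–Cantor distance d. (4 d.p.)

The sequences differ at 10 of 24 sites (1, 4, 5, 8, 9, 10, 13, 16, 17, 23), so p = 10/24 ≈ 0.416667.
d = −(3/4) ln(1 − 4p/3) = −0.75 ln(1 − 0.555556) = −0.75 ln(0.444444)
  = −0.75 × (-0.810931) = 0.608198 substitutions/site.

0.6082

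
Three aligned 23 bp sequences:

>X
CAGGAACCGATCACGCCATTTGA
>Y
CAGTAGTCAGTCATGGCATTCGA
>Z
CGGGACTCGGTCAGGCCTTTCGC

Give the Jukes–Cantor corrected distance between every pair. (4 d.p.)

X–Y: 8/23 sites differ → p ≈ 0.347826, d = −0.75 ln(1 − 0.463768) = 0.467391 ≈ 0.4674.
X–Z: 8/23 sites differ → p ≈ 0.347826, d = −0.75 ln(1 − 0.463768) = 0.467391 ≈ 0.4674.
Y–Z: 8/23 sites differ → p ≈ 0.347826, d = −0.75 ln(1 − 0.463768) = 0.467391 ≈ 0.4674.

d(X,Y) = 0.4674, d(X,Z) = 0.4674, d(Y,Z) = 0.4674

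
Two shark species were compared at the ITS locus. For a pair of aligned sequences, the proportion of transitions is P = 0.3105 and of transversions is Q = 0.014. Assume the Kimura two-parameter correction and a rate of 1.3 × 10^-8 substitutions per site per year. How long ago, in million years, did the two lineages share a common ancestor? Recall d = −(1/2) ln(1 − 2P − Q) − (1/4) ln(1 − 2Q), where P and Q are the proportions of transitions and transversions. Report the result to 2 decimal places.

Under the Kimura two-parameter model, d = −½ ln(1 − 2P − Q) − ¼ ln(1 − 2Q).
1 − 2P − Q = 0.365, giving −½ ln(0.365) = 0.503929.
1 − 2Q = 0.972, giving −¼ ln(0.972) = 0.007100.
d = 0.503929 + 0.007100 = 0.511029.
Under a molecular clock d = 2μt, so t = d/(2μ) = 0.511029 / (2 × 1.3 × 10^-8) = 19.65 million years.

19.65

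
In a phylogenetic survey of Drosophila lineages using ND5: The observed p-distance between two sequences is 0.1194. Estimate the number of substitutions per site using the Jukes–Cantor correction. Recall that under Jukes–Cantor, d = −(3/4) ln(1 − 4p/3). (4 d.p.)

d = −(3/4) ln(1 − 4p/3) = −0.75 ln(1 − 0.1592) = −0.75 ln(0.8408)
  = −0.75 × (-0.173401) = 0.130051 substitutions/site.

0.1301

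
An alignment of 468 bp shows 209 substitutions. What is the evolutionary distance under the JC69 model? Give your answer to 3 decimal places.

0.679

p = 209/468 ≈ 0.446581.
d = −(3/4) ln(1 − 4p/3) = −0.75 ln(1 − 0.595441) = −0.75 ln(0.404559)
  = −0.75 × (-0.904958) = 0.678719 substitutions/site.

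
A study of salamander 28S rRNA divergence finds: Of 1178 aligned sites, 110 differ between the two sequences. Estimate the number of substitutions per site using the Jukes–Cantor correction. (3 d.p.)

0.100

p = 110/1178 ≈ 0.093379.
d = −(3/4) ln(1 − 4p/3) = −0.75 ln(1 − 0.124505) = −0.75 ln(0.875495)
  = −0.75 × (-0.132966) = 0.099725 substitutions/site.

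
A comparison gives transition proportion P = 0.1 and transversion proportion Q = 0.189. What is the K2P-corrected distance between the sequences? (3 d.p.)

Under the Kimura two-parameter model, d = −½ ln(1 − 2P − Q) − ¼ ln(1 − 2Q).
1 − 2P − Q = 0.611, giving −½ ln(0.611) = 0.246329.
1 − 2Q = 0.622, giving −¼ ln(0.622) = 0.118704.
d = 0.246329 + 0.118704 = 0.365033.

0.365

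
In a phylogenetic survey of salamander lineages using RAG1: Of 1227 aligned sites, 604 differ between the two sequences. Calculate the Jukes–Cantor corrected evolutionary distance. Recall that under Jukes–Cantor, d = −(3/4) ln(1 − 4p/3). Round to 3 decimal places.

p = 604/1227 ≈ 0.492258.
d = −(3/4) ln(1 − 4p/3) = −0.75 ln(1 − 0.656344) = −0.75 ln(0.343656)
  = −0.75 × (-1.068114) = 0.801086 substitutions/site.

0.801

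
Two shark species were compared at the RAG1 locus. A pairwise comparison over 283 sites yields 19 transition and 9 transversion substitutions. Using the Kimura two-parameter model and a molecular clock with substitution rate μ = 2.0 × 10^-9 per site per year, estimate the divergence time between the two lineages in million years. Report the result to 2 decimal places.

P = 19/283 ≈ 0.067138 and Q = 9/283 ≈ 0.031802.
Under the Kimura two-parameter model, d = −½ ln(1 − 2P − Q) − ¼ ln(1 − 2Q).
1 − 2P − Q = 0.833922, giving −½ ln(0.833922) = 0.090808.
1 − 2Q = 0.936396, giving −¼ ln(0.936396) = 0.016429.
d = 0.090808 + 0.016429 = 0.107237.
Under a molecular clock d = 2μt, so t = d/(2μ) = 0.107237 / (2 × 2.0 × 10^-9) = 26.81 million years.

26.81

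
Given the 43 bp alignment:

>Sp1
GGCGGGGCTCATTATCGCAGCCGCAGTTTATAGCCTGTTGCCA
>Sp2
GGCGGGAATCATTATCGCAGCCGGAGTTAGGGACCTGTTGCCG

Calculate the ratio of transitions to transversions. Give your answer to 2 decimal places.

1.25

Transitions are A↔G and C↔T; transversions are all other mismatches.
Transitions: 5. Transversions: 4.
R = 5/4 = 1.25.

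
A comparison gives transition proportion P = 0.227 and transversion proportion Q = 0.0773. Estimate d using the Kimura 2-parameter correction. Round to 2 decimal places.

Under the Kimura two-parameter model, d = −½ ln(1 − 2P − Q) − ¼ ln(1 − 2Q).
1 − 2P − Q = 0.4687, giving −½ ln(0.4687) = 0.378896.
1 − 2Q = 0.8454, giving −¼ ln(0.8454) = 0.041986.
d = 0.378896 + 0.041986 = 0.420882.

0.42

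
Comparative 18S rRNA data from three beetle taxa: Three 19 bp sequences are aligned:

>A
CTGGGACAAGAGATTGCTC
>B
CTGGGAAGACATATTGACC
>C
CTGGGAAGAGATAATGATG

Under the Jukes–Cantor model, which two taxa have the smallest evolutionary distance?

B and C

A–B: 6/19 differ, p = 0.316, d = 0.410.
A–C: 6/19 differ, p = 0.316, d = 0.410.
B–C: 4/19 differ, p = 0.211, d = 0.247.
The smallest distance is between B and C.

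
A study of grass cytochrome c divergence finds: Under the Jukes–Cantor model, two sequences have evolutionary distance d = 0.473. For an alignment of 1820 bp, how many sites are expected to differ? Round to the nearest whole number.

Invert JC69: p = (3/4)(1 − e^(−4d/3)) = 0.75 × (1 − e^(-0.630667)) = 0.75 × (1 − 0.532237) = 0.350822.
Expected differing sites = pL ≈ 0.350822 × 1820 = 638.49604 ≈ 638.

638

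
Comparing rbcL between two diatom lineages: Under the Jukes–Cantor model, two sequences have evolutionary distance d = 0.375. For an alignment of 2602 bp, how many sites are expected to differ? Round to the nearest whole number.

768

Invert JC69: p = (3/4)(1 − e^(−4d/3)) = 0.75 × (1 − e^(-0.5)) = 0.75 × (1 − 0.606531) = 0.295102.
Expected differing sites = pL ≈ 0.295102 × 2602 = 767.855404 ≈ 768.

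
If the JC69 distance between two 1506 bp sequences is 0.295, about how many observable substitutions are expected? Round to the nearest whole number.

367

Invert JC69: p = (3/4)(1 − e^(−4d/3)) = 0.75 × (1 − e^(-0.393333)) = 0.75 × (1 − 0.674804) = 0.243897.
Expected differing sites = pL ≈ 0.243897 × 1506 = 367.308882 ≈ 367.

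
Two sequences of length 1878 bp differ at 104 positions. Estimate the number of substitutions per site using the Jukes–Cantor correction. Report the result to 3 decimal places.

p = 104/1878 ≈ 0.055378.
d = −(3/4) ln(1 − 4p/3) = −0.75 ln(1 − 0.073837) = −0.75 ln(0.926163)
  = −0.75 × (-0.076705) = 0.057529 substitutions/site.

0.058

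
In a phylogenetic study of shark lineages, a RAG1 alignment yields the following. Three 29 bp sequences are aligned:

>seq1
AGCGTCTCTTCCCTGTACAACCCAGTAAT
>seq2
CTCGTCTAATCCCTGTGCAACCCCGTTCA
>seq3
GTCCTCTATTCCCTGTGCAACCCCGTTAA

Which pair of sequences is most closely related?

seq1–seq2: 9/29 differ, p = 0.310, d = 0.401.
seq1–seq3: 8/29 differ, p = 0.276, d = 0.344.
seq2–seq3: 4/29 differ, p = 0.138, d = 0.152.
The smallest distance is between seq2 and seq3.

seq2 and seq3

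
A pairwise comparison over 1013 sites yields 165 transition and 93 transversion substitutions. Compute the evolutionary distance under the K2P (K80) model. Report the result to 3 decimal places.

P = 165/1013 ≈ 0.162883 and Q = 93/1013 ≈ 0.091807.
Under the Kimura two-parameter model, d = −½ ln(1 − 2P − Q) − ¼ ln(1 − 2Q).
1 − 2P − Q = 0.582427, giving −½ ln(0.582427) = 0.270276.
1 − 2Q = 0.816386, giving −¼ ln(0.816386) = 0.050717.
d = 0.270276 + 0.050717 = 0.320993.

0.321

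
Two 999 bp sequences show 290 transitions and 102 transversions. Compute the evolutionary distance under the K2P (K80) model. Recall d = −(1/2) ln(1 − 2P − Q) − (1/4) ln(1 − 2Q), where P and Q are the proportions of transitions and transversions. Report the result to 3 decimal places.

0.631

P = 290/999 ≈ 0.29029 and Q = 102/999 ≈ 0.102102.
Under the Kimura two-parameter model, d = −½ ln(1 − 2P − Q) − ¼ ln(1 − 2Q).
1 − 2P − Q = 0.317318, giving −½ ln(0.317318) = 0.573925.
1 − 2Q = 0.795796, giving −¼ ln(0.795796) = 0.057103.
d = 0.573925 + 0.057103 = 0.631028.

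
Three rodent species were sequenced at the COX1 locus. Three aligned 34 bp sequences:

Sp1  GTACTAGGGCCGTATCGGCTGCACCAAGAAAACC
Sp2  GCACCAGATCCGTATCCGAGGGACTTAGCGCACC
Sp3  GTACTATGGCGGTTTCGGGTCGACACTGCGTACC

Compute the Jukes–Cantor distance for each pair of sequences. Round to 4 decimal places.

Sp1–Sp2: 13/34 sites differ → p ≈ 0.382353, d = −0.75 ln(1 − 0.509804) = 0.534712 ≈ 0.5347.
Sp1–Sp3: 12/34 sites differ → p ≈ 0.352941, d = −0.75 ln(1 − 0.470588) = 0.476991 ≈ 0.4770.
Sp2–Sp3: 15/34 sites differ → p ≈ 0.441176, d = −0.75 ln(1 − 0.588235) = 0.665477 ≈ 0.6655.

d(Sp1,Sp2) = 0.5347, d(Sp1,Sp3) = 0.4770, d(Sp2,Sp3) = 0.6655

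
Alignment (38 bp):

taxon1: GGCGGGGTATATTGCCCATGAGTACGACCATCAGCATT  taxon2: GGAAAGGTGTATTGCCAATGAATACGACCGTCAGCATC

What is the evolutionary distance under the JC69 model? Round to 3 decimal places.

The sequences differ at 8 of 38 sites (3, 4, 5, 9, 17, 22, 30, 38), so p = 8/38 ≈ 0.210526.
d = −(3/4) ln(1 − 4p/3) = −0.75 ln(1 − 0.280701) = −0.75 ln(0.719299)
  = −0.75 × (-0.329478) = 0.247109 substitutions/site.

0.247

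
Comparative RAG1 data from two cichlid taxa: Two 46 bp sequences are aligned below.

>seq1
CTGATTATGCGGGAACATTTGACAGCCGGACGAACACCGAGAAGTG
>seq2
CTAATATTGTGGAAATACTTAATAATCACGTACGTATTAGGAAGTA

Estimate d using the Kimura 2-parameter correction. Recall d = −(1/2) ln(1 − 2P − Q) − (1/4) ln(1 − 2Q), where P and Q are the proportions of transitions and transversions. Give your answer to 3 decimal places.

Of 46 sites, 20 differences are transitions and 4 are transversions, so P = 20/46 ≈ 0.434783 and Q = 4/46 ≈ 0.086957.
Under the Kimura two-parameter model, d = −½ ln(1 − 2P − Q) − ¼ ln(1 − 2Q).
1 − 2P − Q = 0.043477, giving −½ ln(0.043477) = 1.567762.
1 − 2Q = 0.826086, giving −¼ ln(0.826086) = 0.047764.
d = 1.567762 + 0.047764 = 1.615526.

1.616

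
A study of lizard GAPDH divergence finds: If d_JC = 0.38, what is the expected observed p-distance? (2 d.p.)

0.30

p = (3/4)(1 − e^(−4d/3)) = 0.75 × (1 − e^(-0.506667)) = 0.75 × (1 − 0.602500) = 0.298125.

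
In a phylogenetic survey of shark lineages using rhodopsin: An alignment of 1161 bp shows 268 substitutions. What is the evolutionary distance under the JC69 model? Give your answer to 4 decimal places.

p = 268/1161 ≈ 0.230835.
d = −(3/4) ln(1 − 4p/3) = −0.75 ln(1 − 0.30778) = −0.75 ln(0.69222)
  = −0.75 × (-0.367851) = 0.275888 substitutions/site.

0.2759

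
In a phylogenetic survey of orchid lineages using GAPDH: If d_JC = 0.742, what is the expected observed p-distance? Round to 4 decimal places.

p = (3/4)(1 − e^(−4d/3)) = 0.75 × (1 − e^(-0.989333)) = 0.75 × (1 − 0.371825) = 0.471131.

0.4711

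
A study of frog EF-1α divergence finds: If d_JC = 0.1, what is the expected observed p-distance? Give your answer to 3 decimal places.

0.094

p = (3/4)(1 − e^(−4d/3)) = 0.75 × (1 − e^(-0.133333)) = 0.75 × (1 − 0.875174) = 0.093620.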